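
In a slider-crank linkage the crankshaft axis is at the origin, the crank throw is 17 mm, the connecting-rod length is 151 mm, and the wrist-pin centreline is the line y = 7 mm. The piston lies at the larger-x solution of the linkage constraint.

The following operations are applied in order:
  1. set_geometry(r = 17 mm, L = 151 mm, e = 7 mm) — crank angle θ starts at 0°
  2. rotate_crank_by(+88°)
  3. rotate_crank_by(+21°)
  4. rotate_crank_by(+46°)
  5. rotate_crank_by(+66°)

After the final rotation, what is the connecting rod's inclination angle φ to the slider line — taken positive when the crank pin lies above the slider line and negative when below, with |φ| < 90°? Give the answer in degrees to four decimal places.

-6.9047

set_geometry: r = 17 mm, L = 151 mm, e = 7 mm; θ ← 0°
rotate_crank_by(+88°): θ ← 0° +88° = 88°
rotate_crank_by(+21°): θ ← 88° +21° = 109°
rotate_crank_by(+46°): θ ← 109° +46° = 155°
rotate_crank_by(+66°): θ ← 155° +66° = 221°
crank pin P = (r cos θ, r sin θ) = (-12.830063, -11.153003)
h = r sin θ − e = -11.153003 − 7 = -18.153003
sin φ = h / L = -18.153003 / 151 = -0.12021857
φ = arcsin(-0.12021857) = -6.904717°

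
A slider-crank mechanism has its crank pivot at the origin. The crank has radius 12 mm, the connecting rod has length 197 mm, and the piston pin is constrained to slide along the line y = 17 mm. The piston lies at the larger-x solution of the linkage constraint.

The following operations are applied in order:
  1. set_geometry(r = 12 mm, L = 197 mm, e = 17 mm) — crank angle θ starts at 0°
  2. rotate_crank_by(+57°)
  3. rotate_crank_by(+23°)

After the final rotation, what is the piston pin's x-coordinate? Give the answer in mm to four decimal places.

199.0156

set_geometry: r = 12 mm, L = 197 mm, e = 17 mm; θ ← 0°
rotate_crank_by(+57°): θ ← 0° +57° = 57°
rotate_crank_by(+23°): θ ← 57° +23° = 80°
crank pin P = (r cos θ, r sin θ) = (2.083778, 11.817693)
h = r sin θ − e = 11.817693 − 17 = -5.182307
x = r cos θ + √(L² − h²) = 2.083778 + √(38809.0 − 26.8563) = 2.083778 + 196.931825 = 199.015603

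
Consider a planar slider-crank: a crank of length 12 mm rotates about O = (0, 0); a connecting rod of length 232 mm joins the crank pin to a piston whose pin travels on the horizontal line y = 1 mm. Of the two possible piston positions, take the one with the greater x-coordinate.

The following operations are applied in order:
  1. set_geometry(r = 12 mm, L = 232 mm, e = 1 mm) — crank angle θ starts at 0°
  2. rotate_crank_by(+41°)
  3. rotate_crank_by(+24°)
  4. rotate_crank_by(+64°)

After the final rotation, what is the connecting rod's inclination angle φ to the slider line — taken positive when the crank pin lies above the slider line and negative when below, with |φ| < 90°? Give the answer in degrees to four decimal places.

set_geometry: r = 12 mm, L = 232 mm, e = 1 mm; θ ← 0°
rotate_crank_by(+41°): θ ← 0° +41° = 41°
rotate_crank_by(+24°): θ ← 41° +24° = 65°
rotate_crank_by(+64°): θ ← 65° +64° = 129°
crank pin P = (r cos θ, r sin θ) = (-7.551845, 9.325752)
h = r sin θ − e = 9.325752 − 1 = 8.325752
sin φ = h / L = 8.325752 / 232 = 0.03588686
φ = arcsin(0.03588686) = 2.056607°

2.0566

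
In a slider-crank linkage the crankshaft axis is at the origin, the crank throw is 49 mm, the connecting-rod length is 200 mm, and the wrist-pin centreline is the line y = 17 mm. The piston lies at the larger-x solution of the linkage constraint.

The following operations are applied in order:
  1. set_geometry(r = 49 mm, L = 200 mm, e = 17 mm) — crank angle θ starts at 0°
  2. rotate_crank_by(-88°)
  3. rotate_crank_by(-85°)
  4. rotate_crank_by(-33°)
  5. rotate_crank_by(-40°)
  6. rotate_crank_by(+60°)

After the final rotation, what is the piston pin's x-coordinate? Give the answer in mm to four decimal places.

150.9154

set_geometry: r = 49 mm, L = 200 mm, e = 17 mm; θ ← 0°
rotate_crank_by(-88°): θ ← 0° -88° = -88°
rotate_crank_by(-85°): θ ← -88° -85° = -173°
rotate_crank_by(-33°): θ ← -173° -33° = -206°
rotate_crank_by(-40°): θ ← -206° -40° = -246°
rotate_crank_by(+60°): θ ← -246° +60° = -186°
crank pin P = (r cos θ, r sin θ) = (-48.731573, 5.121895)
h = r sin θ − e = 5.121895 − 17 = -11.878105
x = r cos θ + √(L² − h²) = -48.731573 + √(40000.0 − 141.0894) = -48.731573 + 199.646965 = 150.915392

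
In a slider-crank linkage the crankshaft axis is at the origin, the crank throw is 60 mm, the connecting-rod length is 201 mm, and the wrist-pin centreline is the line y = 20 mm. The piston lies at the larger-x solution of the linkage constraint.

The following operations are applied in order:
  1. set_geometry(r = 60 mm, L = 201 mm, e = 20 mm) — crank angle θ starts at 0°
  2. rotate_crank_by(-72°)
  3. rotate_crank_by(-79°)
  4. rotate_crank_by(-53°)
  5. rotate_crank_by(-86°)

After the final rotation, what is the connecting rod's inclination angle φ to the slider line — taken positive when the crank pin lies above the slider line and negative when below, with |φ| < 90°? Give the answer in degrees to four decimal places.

set_geometry: r = 60 mm, L = 201 mm, e = 20 mm; θ ← 0°
rotate_crank_by(-72°): θ ← 0° -72° = -72°
rotate_crank_by(-79°): θ ← -72° -79° = -151°
rotate_crank_by(-53°): θ ← -151° -53° = -204°
rotate_crank_by(-86°): θ ← -204° -86° = -290°
crank pin P = (r cos θ, r sin θ) = (20.521209, 56.381557)
h = r sin θ − e = 56.381557 − 20 = 36.381557
sin φ = h / L = 36.381557 / 201 = 0.18100277
φ = arcsin(0.18100277) = 10.428174°

10.4282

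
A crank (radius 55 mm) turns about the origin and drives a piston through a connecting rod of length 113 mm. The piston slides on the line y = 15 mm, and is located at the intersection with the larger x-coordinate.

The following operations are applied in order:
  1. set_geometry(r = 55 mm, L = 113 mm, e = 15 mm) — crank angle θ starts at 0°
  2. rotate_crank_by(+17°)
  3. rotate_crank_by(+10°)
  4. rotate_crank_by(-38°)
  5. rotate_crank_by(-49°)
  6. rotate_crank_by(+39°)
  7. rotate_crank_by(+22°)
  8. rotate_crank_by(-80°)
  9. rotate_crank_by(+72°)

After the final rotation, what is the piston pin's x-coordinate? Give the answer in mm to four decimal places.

set_geometry: r = 55 mm, L = 113 mm, e = 15 mm; θ ← 0°
rotate_crank_by(+17°): θ ← 0° +17° = 17°
rotate_crank_by(+10°): θ ← 17° +10° = 27°
rotate_crank_by(-38°): θ ← 27° -38° = -11°
rotate_crank_by(-49°): θ ← -11° -49° = -60°
rotate_crank_by(+39°): θ ← -60° +39° = -21°
rotate_crank_by(+22°): θ ← -21° +22° = 1°
rotate_crank_by(-80°): θ ← 1° -80° = -79°
rotate_crank_by(+72°): θ ← -79° +72° = -7°
crank pin P = (r cos θ, r sin θ) = (54.590038, -6.702814)
h = r sin θ − e = -6.702814 − 15 = -21.702814
x = r cos θ + √(L² − h²) = 54.590038 + √(12769.0 − 471.0121) = 54.590038 + 110.896293 = 165.486332

165.4863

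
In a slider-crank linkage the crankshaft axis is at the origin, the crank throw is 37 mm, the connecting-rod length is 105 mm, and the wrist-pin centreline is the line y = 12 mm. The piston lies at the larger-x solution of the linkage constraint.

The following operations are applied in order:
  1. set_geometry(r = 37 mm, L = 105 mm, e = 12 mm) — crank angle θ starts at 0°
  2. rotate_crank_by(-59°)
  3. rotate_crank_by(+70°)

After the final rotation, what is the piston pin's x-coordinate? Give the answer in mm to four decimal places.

set_geometry: r = 37 mm, L = 105 mm, e = 12 mm; θ ← 0°
rotate_crank_by(-59°): θ ← 0° -59° = -59°
rotate_crank_by(+70°): θ ← -59° +70° = 11°
crank pin P = (r cos θ, r sin θ) = (36.320206, 7.059933)
h = r sin θ − e = 7.059933 − 12 = -4.940067
x = r cos θ + √(L² − h²) = 36.320206 + √(11025.0 − 24.4043) = 36.320206 + 104.883725 = 141.203931

141.2039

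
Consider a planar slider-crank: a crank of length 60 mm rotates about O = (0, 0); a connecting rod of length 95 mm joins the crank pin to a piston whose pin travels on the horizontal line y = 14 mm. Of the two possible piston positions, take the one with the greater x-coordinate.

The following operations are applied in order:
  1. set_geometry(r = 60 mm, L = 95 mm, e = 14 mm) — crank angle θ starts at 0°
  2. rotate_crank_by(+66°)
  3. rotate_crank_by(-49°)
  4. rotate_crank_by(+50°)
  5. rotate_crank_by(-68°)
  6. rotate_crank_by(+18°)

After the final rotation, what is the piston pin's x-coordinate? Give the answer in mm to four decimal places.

set_geometry: r = 60 mm, L = 95 mm, e = 14 mm; θ ← 0°
rotate_crank_by(+66°): θ ← 0° +66° = 66°
rotate_crank_by(-49°): θ ← 66° -49° = 17°
rotate_crank_by(+50°): θ ← 17° +50° = 67°
rotate_crank_by(-68°): θ ← 67° -68° = -1°
rotate_crank_by(+18°): θ ← -1° +18° = 17°
crank pin P = (r cos θ, r sin θ) = (57.378285, 17.542302)
h = r sin θ − e = 17.542302 − 14 = 3.542302
x = r cos θ + √(L² − h²) = 57.378285 + √(9025.0 − 12.5479) = 57.378285 + 94.933935 = 152.312221

152.3122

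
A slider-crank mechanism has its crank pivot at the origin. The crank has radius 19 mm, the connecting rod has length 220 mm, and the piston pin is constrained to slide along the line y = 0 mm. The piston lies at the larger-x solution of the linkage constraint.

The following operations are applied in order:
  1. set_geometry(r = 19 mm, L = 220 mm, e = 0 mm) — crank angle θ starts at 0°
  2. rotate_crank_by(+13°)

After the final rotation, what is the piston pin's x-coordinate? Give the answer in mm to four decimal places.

238.4715

set_geometry: r = 19 mm, L = 220 mm, e = 0 mm; θ ← 0°
rotate_crank_by(+13°): θ ← 0° +13° = 13°
crank pin P = (r cos θ, r sin θ) = (18.513031, 4.274070)
h = r sin θ − e = 4.274070 − 0 = 4.274070
x = r cos θ + √(L² − h²) = 18.513031 + √(48400.0 − 18.2677) = 18.513031 + 219.958479 = 238.471510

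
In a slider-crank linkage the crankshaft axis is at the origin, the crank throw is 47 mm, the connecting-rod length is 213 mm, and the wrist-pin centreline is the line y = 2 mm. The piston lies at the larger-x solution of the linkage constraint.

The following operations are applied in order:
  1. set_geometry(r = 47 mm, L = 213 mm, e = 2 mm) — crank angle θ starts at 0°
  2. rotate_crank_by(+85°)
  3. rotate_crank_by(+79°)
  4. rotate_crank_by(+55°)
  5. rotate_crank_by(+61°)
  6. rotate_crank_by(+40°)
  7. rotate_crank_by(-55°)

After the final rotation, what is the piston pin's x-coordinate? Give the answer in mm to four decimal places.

set_geometry: r = 47 mm, L = 213 mm, e = 2 mm; θ ← 0°
rotate_crank_by(+85°): θ ← 0° +85° = 85°
rotate_crank_by(+79°): θ ← 85° +79° = 164°
rotate_crank_by(+55°): θ ← 164° +55° = 219°
rotate_crank_by(+61°): θ ← 219° +61° = 280°
rotate_crank_by(+40°): θ ← 280° +40° = 320°
rotate_crank_by(-55°): θ ← 320° -55° = 265°
crank pin P = (r cos θ, r sin θ) = (-4.096320, -46.821151)
h = r sin θ − e = -46.821151 − 2 = -48.821151
x = r cos θ + √(L² − h²) = -4.096320 + √(45369.0 − 2383.5048) = -4.096320 + 207.329436 = 203.233117

203.2331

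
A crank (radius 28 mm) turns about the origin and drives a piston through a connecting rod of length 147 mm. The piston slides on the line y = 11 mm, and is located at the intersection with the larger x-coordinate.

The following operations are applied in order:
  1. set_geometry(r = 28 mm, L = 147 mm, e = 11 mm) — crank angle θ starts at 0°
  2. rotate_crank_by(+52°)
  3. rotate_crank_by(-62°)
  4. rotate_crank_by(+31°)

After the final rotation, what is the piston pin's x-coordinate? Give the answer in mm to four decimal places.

set_geometry: r = 28 mm, L = 147 mm, e = 11 mm; θ ← 0°
rotate_crank_by(+52°): θ ← 0° +52° = 52°
rotate_crank_by(-62°): θ ← 52° -62° = -10°
rotate_crank_by(+31°): θ ← -10° +31° = 21°
crank pin P = (r cos θ, r sin θ) = (26.140252, 10.034303)
h = r sin θ − e = 10.034303 − 11 = -0.965697
x = r cos θ + √(L² − h²) = 26.140252 + √(21609.0 − 0.9326) = 26.140252 + 146.996828 = 173.137080

173.1371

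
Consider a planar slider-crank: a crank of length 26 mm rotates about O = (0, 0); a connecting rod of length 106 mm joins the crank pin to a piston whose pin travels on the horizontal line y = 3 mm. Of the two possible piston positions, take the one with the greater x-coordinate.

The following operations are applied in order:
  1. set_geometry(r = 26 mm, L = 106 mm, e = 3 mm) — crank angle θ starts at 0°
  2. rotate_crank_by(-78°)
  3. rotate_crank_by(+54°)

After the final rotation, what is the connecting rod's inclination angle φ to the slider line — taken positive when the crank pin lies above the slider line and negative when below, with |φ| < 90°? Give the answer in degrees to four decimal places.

-7.3579

set_geometry: r = 26 mm, L = 106 mm, e = 3 mm; θ ← 0°
rotate_crank_by(-78°): θ ← 0° -78° = -78°
rotate_crank_by(+54°): θ ← -78° +54° = -24°
crank pin P = (r cos θ, r sin θ) = (23.752182, -10.575153)
h = r sin θ − e = -10.575153 − 3 = -13.575153
sin φ = h / L = -13.575153 / 106 = -0.12806748
φ = arcsin(-0.12806748) = -7.357934°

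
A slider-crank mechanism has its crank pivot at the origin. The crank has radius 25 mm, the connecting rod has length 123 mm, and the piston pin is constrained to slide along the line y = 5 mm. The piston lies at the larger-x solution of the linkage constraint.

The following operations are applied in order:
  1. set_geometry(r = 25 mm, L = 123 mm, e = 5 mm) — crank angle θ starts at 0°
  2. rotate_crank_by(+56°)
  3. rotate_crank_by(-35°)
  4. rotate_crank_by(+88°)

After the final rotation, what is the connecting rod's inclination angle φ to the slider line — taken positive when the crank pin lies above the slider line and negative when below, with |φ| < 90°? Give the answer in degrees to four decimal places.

8.7155

set_geometry: r = 25 mm, L = 123 mm, e = 5 mm; θ ← 0°
rotate_crank_by(+56°): θ ← 0° +56° = 56°
rotate_crank_by(-35°): θ ← 56° -35° = 21°
rotate_crank_by(+88°): θ ← 21° +88° = 109°
crank pin P = (r cos θ, r sin θ) = (-8.139204, 23.637964)
h = r sin θ − e = 23.637964 − 5 = 18.637964
sin φ = h / L = 18.637964 / 123 = 0.15152817
φ = arcsin(0.15152817) = 8.715496°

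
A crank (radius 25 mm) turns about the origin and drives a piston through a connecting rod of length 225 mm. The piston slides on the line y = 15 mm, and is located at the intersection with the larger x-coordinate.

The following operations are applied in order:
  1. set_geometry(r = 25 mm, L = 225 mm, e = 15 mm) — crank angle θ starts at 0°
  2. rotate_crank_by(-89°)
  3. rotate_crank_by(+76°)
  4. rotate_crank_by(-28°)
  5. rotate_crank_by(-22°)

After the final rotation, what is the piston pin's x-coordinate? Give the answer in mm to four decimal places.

233.2406

set_geometry: r = 25 mm, L = 225 mm, e = 15 mm; θ ← 0°
rotate_crank_by(-89°): θ ← 0° -89° = -89°
rotate_crank_by(+76°): θ ← -89° +76° = -13°
rotate_crank_by(-28°): θ ← -13° -28° = -41°
rotate_crank_by(-22°): θ ← -41° -22° = -63°
crank pin P = (r cos θ, r sin θ) = (11.349762, -22.275163)
h = r sin θ − e = -22.275163 − 15 = -37.275163
x = r cos θ + √(L² − h²) = 11.349762 + √(50625.0 − 1389.4378) = 11.349762 + 221.890879 = 233.240642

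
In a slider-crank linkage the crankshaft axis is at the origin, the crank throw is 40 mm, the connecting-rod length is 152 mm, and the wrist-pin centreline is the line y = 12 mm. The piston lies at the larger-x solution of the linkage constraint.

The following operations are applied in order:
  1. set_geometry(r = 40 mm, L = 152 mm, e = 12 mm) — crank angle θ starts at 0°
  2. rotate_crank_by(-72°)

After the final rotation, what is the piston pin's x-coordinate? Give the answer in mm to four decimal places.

set_geometry: r = 40 mm, L = 152 mm, e = 12 mm; θ ← 0°
rotate_crank_by(-72°): θ ← 0° -72° = -72°
crank pin P = (r cos θ, r sin θ) = (12.360680, -38.042261)
h = r sin θ − e = -38.042261 − 12 = -50.042261
x = r cos θ + √(L² − h²) = 12.360680 + √(23104.0 − 2504.2279) = 12.360680 + 143.526207 = 155.886887

155.8869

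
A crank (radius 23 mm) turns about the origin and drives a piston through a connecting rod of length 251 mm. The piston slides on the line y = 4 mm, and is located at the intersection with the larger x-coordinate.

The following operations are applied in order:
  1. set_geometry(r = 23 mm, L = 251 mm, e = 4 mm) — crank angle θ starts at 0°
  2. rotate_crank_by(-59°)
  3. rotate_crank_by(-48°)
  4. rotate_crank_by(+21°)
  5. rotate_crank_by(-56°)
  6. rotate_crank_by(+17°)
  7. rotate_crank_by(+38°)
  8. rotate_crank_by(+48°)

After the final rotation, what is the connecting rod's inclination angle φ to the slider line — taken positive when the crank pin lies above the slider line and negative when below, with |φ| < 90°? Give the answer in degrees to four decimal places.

set_geometry: r = 23 mm, L = 251 mm, e = 4 mm; θ ← 0°
rotate_crank_by(-59°): θ ← 0° -59° = -59°
rotate_crank_by(-48°): θ ← -59° -48° = -107°
rotate_crank_by(+21°): θ ← -107° +21° = -86°
rotate_crank_by(-56°): θ ← -86° -56° = -142°
rotate_crank_by(+17°): θ ← -142° +17° = -125°
rotate_crank_by(+38°): θ ← -125° +38° = -87°
rotate_crank_by(+48°): θ ← -87° +48° = -39°
crank pin P = (r cos θ, r sin θ) = (17.874357, -14.474369)
h = r sin θ − e = -14.474369 − 4 = -18.474369
sin φ = h / L = -18.474369 / 251 = -0.07360306
φ = arcsin(-0.07360306) = -4.220962°

-4.2210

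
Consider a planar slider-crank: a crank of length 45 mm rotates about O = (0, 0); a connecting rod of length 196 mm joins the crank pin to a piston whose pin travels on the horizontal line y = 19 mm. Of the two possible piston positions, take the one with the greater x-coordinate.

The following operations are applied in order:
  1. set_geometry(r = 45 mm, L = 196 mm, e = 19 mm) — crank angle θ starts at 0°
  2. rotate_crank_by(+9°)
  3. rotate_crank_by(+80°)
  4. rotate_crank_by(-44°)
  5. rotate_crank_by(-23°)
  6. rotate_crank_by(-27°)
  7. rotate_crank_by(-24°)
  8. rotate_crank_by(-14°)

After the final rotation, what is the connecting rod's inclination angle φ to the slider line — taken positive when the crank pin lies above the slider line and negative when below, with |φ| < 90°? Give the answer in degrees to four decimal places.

-14.6859

set_geometry: r = 45 mm, L = 196 mm, e = 19 mm; θ ← 0°
rotate_crank_by(+9°): θ ← 0° +9° = 9°
rotate_crank_by(+80°): θ ← 9° +80° = 89°
rotate_crank_by(-44°): θ ← 89° -44° = 45°
rotate_crank_by(-23°): θ ← 45° -23° = 22°
rotate_crank_by(-27°): θ ← 22° -27° = -5°
rotate_crank_by(-24°): θ ← -5° -24° = -29°
rotate_crank_by(-14°): θ ← -29° -14° = -43°
crank pin P = (r cos θ, r sin θ) = (32.910917, -30.689926)
h = r sin θ − e = -30.689926 − 19 = -49.689926
sin φ = h / L = -49.689926 / 196 = -0.25352003
φ = arcsin(-0.25352003) = -14.685908°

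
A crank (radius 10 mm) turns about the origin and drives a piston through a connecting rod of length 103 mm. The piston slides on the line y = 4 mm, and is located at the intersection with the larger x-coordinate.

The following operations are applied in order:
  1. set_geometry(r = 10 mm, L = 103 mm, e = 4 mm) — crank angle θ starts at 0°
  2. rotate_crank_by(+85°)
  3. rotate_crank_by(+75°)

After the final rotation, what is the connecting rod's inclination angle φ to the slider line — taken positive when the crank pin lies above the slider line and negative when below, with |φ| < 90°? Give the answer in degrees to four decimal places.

-0.3225

set_geometry: r = 10 mm, L = 103 mm, e = 4 mm; θ ← 0°
rotate_crank_by(+85°): θ ← 0° +85° = 85°
rotate_crank_by(+75°): θ ← 85° +75° = 160°
crank pin P = (r cos θ, r sin θ) = (-9.396926, 3.420201)
h = r sin θ − e = 3.420201 − 4 = -0.579799
sin φ = h / L = -0.579799 / 103 = -0.00562911
φ = arcsin(-0.00562911) = -0.322526°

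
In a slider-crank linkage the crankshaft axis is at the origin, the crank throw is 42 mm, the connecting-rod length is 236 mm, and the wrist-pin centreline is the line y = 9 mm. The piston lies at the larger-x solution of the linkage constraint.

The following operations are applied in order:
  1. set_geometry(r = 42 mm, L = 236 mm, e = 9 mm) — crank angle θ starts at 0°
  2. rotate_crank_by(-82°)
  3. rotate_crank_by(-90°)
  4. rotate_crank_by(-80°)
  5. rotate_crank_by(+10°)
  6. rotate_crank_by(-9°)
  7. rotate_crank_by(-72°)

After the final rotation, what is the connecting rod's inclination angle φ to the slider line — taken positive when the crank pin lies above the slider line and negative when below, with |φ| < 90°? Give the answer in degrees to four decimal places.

set_geometry: r = 42 mm, L = 236 mm, e = 9 mm; θ ← 0°
rotate_crank_by(-82°): θ ← 0° -82° = -82°
rotate_crank_by(-90°): θ ← -82° -90° = -172°
rotate_crank_by(-80°): θ ← -172° -80° = -252°
rotate_crank_by(+10°): θ ← -252° +10° = -242°
rotate_crank_by(-9°): θ ← -242° -9° = -251°
rotate_crank_by(-72°): θ ← -251° -72° = -323°
crank pin P = (r cos θ, r sin θ) = (33.542691, 25.276231)
h = r sin θ − e = 25.276231 − 9 = 16.276231
sin φ = h / L = 16.276231 / 236 = 0.06896708
φ = arcsin(0.06896708) = 3.954662°

3.9547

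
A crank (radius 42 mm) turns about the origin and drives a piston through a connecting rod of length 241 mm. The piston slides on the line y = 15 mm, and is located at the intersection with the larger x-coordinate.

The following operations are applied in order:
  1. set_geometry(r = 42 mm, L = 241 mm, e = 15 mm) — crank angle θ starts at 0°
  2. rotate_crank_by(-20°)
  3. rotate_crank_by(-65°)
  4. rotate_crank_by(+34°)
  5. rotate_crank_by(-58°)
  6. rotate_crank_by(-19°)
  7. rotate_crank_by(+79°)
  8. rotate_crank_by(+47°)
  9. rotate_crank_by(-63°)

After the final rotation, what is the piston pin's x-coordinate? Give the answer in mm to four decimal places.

252.8353

set_geometry: r = 42 mm, L = 241 mm, e = 15 mm; θ ← 0°
rotate_crank_by(-20°): θ ← 0° -20° = -20°
rotate_crank_by(-65°): θ ← -20° -65° = -85°
rotate_crank_by(+34°): θ ← -85° +34° = -51°
rotate_crank_by(-58°): θ ← -51° -58° = -109°
rotate_crank_by(-19°): θ ← -109° -19° = -128°
rotate_crank_by(+79°): θ ← -128° +79° = -49°
rotate_crank_by(+47°): θ ← -49° +47° = -2°
rotate_crank_by(-63°): θ ← -2° -63° = -65°
crank pin P = (r cos θ, r sin θ) = (17.749967, -38.064927)
h = r sin θ − e = -38.064927 − 15 = -53.064927
x = r cos θ + √(L² − h²) = 17.749967 + √(58081.0 − 2815.8865) = 17.749967 + 235.085332 = 252.835299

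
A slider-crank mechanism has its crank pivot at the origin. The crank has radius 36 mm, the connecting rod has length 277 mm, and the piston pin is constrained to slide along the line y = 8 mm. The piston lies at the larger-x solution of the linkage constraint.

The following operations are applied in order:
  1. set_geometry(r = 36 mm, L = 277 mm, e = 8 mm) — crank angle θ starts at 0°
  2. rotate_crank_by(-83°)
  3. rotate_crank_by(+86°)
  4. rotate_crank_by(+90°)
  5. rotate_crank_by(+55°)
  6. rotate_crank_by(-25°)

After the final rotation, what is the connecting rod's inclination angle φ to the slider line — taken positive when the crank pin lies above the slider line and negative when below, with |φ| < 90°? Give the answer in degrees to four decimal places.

4.5952

set_geometry: r = 36 mm, L = 277 mm, e = 8 mm; θ ← 0°
rotate_crank_by(-83°): θ ← 0° -83° = -83°
rotate_crank_by(+86°): θ ← -83° +86° = 3°
rotate_crank_by(+90°): θ ← 3° +90° = 93°
rotate_crank_by(+55°): θ ← 93° +55° = 148°
rotate_crank_by(-25°): θ ← 148° -25° = 123°
crank pin P = (r cos θ, r sin θ) = (-19.607005, 30.192140)
h = r sin θ − e = 30.192140 − 8 = 22.192140
sin φ = h / L = 22.192140 / 277 = 0.08011603
φ = arcsin(0.08011603) = 4.595235°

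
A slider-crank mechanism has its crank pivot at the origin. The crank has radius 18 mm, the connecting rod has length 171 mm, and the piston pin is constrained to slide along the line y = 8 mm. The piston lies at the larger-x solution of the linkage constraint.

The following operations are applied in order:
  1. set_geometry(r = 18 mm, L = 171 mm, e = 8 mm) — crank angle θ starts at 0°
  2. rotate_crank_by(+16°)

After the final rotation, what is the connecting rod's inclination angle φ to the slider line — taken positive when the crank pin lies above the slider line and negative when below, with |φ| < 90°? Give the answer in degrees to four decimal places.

set_geometry: r = 18 mm, L = 171 mm, e = 8 mm; θ ← 0°
rotate_crank_by(+16°): θ ← 0° +16° = 16°
crank pin P = (r cos θ, r sin θ) = (17.302711, 4.961472)
h = r sin θ − e = 4.961472 − 8 = -3.038528
sin φ = h / L = -3.038528 / 171 = -0.01776917
φ = arcsin(-0.01776917) = -1.018152°

-1.0182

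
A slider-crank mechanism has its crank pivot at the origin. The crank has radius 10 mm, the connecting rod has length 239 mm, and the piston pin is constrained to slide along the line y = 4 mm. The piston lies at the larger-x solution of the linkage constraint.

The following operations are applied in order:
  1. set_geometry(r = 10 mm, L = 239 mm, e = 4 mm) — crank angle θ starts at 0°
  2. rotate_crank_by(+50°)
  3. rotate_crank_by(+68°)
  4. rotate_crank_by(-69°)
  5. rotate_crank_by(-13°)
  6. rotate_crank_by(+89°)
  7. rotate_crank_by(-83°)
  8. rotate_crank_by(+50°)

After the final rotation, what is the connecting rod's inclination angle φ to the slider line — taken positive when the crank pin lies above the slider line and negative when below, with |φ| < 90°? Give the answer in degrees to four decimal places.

1.4371

set_geometry: r = 10 mm, L = 239 mm, e = 4 mm; θ ← 0°
rotate_crank_by(+50°): θ ← 0° +50° = 50°
rotate_crank_by(+68°): θ ← 50° +68° = 118°
rotate_crank_by(-69°): θ ← 118° -69° = 49°
rotate_crank_by(-13°): θ ← 49° -13° = 36°
rotate_crank_by(+89°): θ ← 36° +89° = 125°
rotate_crank_by(-83°): θ ← 125° -83° = 42°
rotate_crank_by(+50°): θ ← 42° +50° = 92°
crank pin P = (r cos θ, r sin θ) = (-0.348995, 9.993908)
h = r sin θ − e = 9.993908 − 4 = 5.993908
sin φ = h / L = 5.993908 / 239 = 0.02507911
φ = arcsin(0.02507911) = 1.437078°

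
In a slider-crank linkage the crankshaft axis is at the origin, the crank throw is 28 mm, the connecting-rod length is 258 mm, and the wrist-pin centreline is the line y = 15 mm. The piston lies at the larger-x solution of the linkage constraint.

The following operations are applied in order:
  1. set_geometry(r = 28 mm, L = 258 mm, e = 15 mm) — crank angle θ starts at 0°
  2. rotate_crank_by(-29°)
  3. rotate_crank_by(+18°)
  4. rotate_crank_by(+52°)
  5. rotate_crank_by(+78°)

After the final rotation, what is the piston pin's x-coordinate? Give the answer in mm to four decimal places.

set_geometry: r = 28 mm, L = 258 mm, e = 15 mm; θ ← 0°
rotate_crank_by(-29°): θ ← 0° -29° = -29°
rotate_crank_by(+18°): θ ← -29° +18° = -11°
rotate_crank_by(+52°): θ ← -11° +52° = 41°
rotate_crank_by(+78°): θ ← 41° +78° = 119°
crank pin P = (r cos θ, r sin θ) = (-13.574669, 24.489352)
h = r sin θ − e = 24.489352 − 15 = 9.489352
x = r cos θ + √(L² − h²) = -13.574669 + √(66564.0 − 90.0478) = -13.574669 + 257.825430 = 244.250760

244.2508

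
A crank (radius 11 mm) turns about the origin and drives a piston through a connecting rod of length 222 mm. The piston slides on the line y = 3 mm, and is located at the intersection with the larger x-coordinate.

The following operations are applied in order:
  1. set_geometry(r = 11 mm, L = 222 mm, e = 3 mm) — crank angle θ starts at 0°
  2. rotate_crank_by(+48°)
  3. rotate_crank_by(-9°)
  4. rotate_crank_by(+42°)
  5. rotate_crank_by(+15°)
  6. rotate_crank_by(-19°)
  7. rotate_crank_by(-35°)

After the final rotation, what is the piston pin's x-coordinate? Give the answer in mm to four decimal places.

set_geometry: r = 11 mm, L = 222 mm, e = 3 mm; θ ← 0°
rotate_crank_by(+48°): θ ← 0° +48° = 48°
rotate_crank_by(-9°): θ ← 48° -9° = 39°
rotate_crank_by(+42°): θ ← 39° +42° = 81°
rotate_crank_by(+15°): θ ← 81° +15° = 96°
rotate_crank_by(-19°): θ ← 96° -19° = 77°
rotate_crank_by(-35°): θ ← 77° -35° = 42°
crank pin P = (r cos θ, r sin θ) = (8.174593, 7.360437)
h = r sin θ − e = 7.360437 − 3 = 4.360437
x = r cos θ + √(L² − h²) = 8.174593 + √(49284.0 − 19.0134) = 8.174593 + 221.957173 = 230.131766

230.1318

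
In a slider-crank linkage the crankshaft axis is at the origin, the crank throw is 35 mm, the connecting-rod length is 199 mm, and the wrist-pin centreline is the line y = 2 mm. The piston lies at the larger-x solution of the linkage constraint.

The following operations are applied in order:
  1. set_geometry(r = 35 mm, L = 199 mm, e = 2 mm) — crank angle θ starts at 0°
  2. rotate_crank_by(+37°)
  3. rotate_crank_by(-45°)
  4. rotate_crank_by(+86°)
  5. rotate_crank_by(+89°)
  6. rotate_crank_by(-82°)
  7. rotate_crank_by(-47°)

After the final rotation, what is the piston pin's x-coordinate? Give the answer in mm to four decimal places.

set_geometry: r = 35 mm, L = 199 mm, e = 2 mm; θ ← 0°
rotate_crank_by(+37°): θ ← 0° +37° = 37°
rotate_crank_by(-45°): θ ← 37° -45° = -8°
rotate_crank_by(+86°): θ ← -8° +86° = 78°
rotate_crank_by(+89°): θ ← 78° +89° = 167°
rotate_crank_by(-82°): θ ← 167° -82° = 85°
rotate_crank_by(-47°): θ ← 85° -47° = 38°
crank pin P = (r cos θ, r sin θ) = (27.580376, 21.548152)
h = r sin θ − e = 21.548152 − 2 = 19.548152
x = r cos θ + √(L² − h²) = 27.580376 + √(39601.0 − 382.1302) = 27.580376 + 198.037546 = 225.617923

225.6179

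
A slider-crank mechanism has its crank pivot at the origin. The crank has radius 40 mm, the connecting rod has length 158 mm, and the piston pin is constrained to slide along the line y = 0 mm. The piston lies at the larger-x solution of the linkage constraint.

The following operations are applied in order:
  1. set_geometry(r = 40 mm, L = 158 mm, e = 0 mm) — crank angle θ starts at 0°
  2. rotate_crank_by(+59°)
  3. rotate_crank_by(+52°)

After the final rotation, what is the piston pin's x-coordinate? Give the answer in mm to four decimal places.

139.1888

set_geometry: r = 40 mm, L = 158 mm, e = 0 mm; θ ← 0°
rotate_crank_by(+59°): θ ← 0° +59° = 59°
rotate_crank_by(+52°): θ ← 59° +52° = 111°
crank pin P = (r cos θ, r sin θ) = (-14.334718, 37.343217)
h = r sin θ − e = 37.343217 − 0 = 37.343217
x = r cos θ + √(L² − h²) = -14.334718 + √(24964.0 − 1394.5159) = -14.334718 + 153.523562 = 139.188844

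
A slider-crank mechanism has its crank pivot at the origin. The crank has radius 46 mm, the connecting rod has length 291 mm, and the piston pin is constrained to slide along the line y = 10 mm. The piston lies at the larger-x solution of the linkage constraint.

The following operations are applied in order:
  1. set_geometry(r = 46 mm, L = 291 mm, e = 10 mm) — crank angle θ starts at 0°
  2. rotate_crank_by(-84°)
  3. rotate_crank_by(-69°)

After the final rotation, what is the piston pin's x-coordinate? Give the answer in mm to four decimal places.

set_geometry: r = 46 mm, L = 291 mm, e = 10 mm; θ ← 0°
rotate_crank_by(-84°): θ ← 0° -84° = -84°
rotate_crank_by(-69°): θ ← -84° -69° = -153°
crank pin P = (r cos θ, r sin θ) = (-40.986300, -20.883563)
h = r sin θ − e = -20.883563 − 10 = -30.883563
x = r cos θ + √(L² − h²) = -40.986300 + √(84681.0 − 953.7945) = -40.986300 + 289.356537 = 248.370237

248.3702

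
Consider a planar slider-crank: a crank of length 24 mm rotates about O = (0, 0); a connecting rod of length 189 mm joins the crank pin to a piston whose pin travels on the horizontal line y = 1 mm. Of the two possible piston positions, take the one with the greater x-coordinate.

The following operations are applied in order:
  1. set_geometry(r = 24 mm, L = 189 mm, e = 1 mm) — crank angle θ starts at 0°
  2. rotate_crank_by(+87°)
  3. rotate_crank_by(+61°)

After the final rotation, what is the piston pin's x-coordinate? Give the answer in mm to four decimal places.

set_geometry: r = 24 mm, L = 189 mm, e = 1 mm; θ ← 0°
rotate_crank_by(+87°): θ ← 0° +87° = 87°
rotate_crank_by(+61°): θ ← 87° +61° = 148°
crank pin P = (r cos θ, r sin θ) = (-20.353154, 12.718062)
h = r sin θ − e = 12.718062 − 1 = 11.718062
x = r cos θ + √(L² − h²) = -20.353154 + √(35721.0 − 137.3130) = -20.353154 + 188.636388 = 168.283234

168.2832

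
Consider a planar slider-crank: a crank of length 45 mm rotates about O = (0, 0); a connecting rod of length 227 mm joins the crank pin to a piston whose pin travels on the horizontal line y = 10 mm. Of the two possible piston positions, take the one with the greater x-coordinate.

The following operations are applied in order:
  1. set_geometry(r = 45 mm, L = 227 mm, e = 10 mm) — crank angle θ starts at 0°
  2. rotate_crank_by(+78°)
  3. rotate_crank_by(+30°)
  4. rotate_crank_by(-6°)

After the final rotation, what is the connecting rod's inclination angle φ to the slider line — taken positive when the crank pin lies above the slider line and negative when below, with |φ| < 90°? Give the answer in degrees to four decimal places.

set_geometry: r = 45 mm, L = 227 mm, e = 10 mm; θ ← 0°
rotate_crank_by(+78°): θ ← 0° +78° = 78°
rotate_crank_by(+30°): θ ← 78° +30° = 108°
rotate_crank_by(-6°): θ ← 108° -6° = 102°
crank pin P = (r cos θ, r sin θ) = (-9.356026, 44.016642)
h = r sin θ − e = 44.016642 − 10 = 34.016642
sin φ = h / L = 34.016642 / 227 = 0.14985305
φ = arcsin(0.14985305) = 8.618411°

8.6184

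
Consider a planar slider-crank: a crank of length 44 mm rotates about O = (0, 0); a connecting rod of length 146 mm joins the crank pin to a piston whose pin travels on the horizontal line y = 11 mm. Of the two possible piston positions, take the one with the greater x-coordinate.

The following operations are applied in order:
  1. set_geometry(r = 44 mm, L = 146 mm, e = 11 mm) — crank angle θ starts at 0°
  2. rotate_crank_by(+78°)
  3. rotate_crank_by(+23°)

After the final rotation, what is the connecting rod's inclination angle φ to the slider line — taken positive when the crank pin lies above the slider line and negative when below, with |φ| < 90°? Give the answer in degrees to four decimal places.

12.7378

set_geometry: r = 44 mm, L = 146 mm, e = 11 mm; θ ← 0°
rotate_crank_by(+78°): θ ← 0° +78° = 78°
rotate_crank_by(+23°): θ ← 78° +23° = 101°
crank pin P = (r cos θ, r sin θ) = (-8.395596, 43.191596)
h = r sin θ − e = 43.191596 − 11 = 32.191596
sin φ = h / L = 32.191596 / 146 = 0.22049038
φ = arcsin(0.22049038) = 12.737837°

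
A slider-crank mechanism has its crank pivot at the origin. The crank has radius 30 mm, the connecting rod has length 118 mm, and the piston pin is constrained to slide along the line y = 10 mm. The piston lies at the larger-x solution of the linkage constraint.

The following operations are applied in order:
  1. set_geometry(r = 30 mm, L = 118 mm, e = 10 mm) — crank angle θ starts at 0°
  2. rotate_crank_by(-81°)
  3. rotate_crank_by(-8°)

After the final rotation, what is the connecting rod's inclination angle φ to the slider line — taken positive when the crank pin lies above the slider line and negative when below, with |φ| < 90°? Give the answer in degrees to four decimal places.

-19.8126

set_geometry: r = 30 mm, L = 118 mm, e = 10 mm; θ ← 0°
rotate_crank_by(-81°): θ ← 0° -81° = -81°
rotate_crank_by(-8°): θ ← -81° -8° = -89°
crank pin P = (r cos θ, r sin θ) = (0.523572, -29.995431)
h = r sin θ − e = -29.995431 − 10 = -39.995431
sin φ = h / L = -39.995431 / 118 = -0.33894433
φ = arcsin(-0.33894433) = -19.812570°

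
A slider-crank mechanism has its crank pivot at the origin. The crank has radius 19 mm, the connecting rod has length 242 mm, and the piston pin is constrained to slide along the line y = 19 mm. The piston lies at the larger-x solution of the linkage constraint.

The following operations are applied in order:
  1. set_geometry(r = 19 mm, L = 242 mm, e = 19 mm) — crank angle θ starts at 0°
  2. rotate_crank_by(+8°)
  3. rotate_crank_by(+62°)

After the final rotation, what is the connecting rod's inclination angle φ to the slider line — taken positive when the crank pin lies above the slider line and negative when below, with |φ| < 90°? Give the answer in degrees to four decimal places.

set_geometry: r = 19 mm, L = 242 mm, e = 19 mm; θ ← 0°
rotate_crank_by(+8°): θ ← 0° +8° = 8°
rotate_crank_by(+62°): θ ← 8° +62° = 70°
crank pin P = (r cos θ, r sin θ) = (6.498383, 17.854160)
h = r sin θ − e = 17.854160 − 19 = -1.145840
sin φ = h / L = -1.145840 / 242 = -0.00473488
φ = arcsin(-0.00473488) = -0.271289°

-0.2713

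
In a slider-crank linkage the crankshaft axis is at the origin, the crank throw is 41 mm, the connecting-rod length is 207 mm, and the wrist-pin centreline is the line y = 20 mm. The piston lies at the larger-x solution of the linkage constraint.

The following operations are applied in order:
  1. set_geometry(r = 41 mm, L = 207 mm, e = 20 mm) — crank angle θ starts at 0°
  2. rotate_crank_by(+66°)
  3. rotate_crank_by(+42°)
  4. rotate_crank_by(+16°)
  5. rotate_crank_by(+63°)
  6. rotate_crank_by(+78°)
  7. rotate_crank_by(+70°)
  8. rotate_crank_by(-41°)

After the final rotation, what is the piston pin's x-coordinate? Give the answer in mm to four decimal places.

215.5427

set_geometry: r = 41 mm, L = 207 mm, e = 20 mm; θ ← 0°
rotate_crank_by(+66°): θ ← 0° +66° = 66°
rotate_crank_by(+42°): θ ← 66° +42° = 108°
rotate_crank_by(+16°): θ ← 108° +16° = 124°
rotate_crank_by(+63°): θ ← 124° +63° = 187°
rotate_crank_by(+78°): θ ← 187° +78° = 265°
rotate_crank_by(+70°): θ ← 265° +70° = 335°
rotate_crank_by(-41°): θ ← 335° -41° = 294°
crank pin P = (r cos θ, r sin θ) = (16.676202, -37.455364)
h = r sin θ − e = -37.455364 − 20 = -57.455364
x = r cos θ + √(L² − h²) = 16.676202 + √(42849.0 − 3301.1188) = 16.676202 + 198.866491 = 215.542693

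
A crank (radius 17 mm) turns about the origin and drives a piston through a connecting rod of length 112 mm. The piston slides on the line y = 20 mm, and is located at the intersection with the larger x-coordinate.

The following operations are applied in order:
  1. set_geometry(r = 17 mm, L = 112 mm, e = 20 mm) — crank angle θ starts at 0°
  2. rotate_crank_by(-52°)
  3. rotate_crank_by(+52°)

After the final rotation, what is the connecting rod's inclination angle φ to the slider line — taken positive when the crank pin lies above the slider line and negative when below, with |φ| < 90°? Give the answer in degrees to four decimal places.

set_geometry: r = 17 mm, L = 112 mm, e = 20 mm; θ ← 0°
rotate_crank_by(-52°): θ ← 0° -52° = -52°
rotate_crank_by(+52°): θ ← -52° +52° = 0°
crank pin P = (r cos θ, r sin θ) = (17.000000, 0.000000)
h = r sin θ − e = 0.000000 − 20 = -20.000000
sin φ = h / L = -20.000000 / 112 = -0.17857143
φ = arcsin(-0.17857143) = -10.286561°

-10.2866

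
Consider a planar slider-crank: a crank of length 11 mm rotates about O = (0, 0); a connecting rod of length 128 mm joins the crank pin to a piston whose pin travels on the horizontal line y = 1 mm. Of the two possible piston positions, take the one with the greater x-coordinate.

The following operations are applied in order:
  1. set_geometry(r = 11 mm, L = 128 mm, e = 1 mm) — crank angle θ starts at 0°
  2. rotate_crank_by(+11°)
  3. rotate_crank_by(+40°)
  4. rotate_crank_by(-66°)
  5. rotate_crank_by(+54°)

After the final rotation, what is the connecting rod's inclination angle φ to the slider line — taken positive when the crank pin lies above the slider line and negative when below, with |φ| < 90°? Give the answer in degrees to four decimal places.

set_geometry: r = 11 mm, L = 128 mm, e = 1 mm; θ ← 0°
rotate_crank_by(+11°): θ ← 0° +11° = 11°
rotate_crank_by(+40°): θ ← 11° +40° = 51°
rotate_crank_by(-66°): θ ← 51° -66° = -15°
rotate_crank_by(+54°): θ ← -15° +54° = 39°
crank pin P = (r cos θ, r sin θ) = (8.548606, 6.922524)
h = r sin θ − e = 6.922524 − 1 = 5.922524
sin φ = h / L = 5.922524 / 128 = 0.04626972
φ = arcsin(0.04626972) = 2.652007°

2.6520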